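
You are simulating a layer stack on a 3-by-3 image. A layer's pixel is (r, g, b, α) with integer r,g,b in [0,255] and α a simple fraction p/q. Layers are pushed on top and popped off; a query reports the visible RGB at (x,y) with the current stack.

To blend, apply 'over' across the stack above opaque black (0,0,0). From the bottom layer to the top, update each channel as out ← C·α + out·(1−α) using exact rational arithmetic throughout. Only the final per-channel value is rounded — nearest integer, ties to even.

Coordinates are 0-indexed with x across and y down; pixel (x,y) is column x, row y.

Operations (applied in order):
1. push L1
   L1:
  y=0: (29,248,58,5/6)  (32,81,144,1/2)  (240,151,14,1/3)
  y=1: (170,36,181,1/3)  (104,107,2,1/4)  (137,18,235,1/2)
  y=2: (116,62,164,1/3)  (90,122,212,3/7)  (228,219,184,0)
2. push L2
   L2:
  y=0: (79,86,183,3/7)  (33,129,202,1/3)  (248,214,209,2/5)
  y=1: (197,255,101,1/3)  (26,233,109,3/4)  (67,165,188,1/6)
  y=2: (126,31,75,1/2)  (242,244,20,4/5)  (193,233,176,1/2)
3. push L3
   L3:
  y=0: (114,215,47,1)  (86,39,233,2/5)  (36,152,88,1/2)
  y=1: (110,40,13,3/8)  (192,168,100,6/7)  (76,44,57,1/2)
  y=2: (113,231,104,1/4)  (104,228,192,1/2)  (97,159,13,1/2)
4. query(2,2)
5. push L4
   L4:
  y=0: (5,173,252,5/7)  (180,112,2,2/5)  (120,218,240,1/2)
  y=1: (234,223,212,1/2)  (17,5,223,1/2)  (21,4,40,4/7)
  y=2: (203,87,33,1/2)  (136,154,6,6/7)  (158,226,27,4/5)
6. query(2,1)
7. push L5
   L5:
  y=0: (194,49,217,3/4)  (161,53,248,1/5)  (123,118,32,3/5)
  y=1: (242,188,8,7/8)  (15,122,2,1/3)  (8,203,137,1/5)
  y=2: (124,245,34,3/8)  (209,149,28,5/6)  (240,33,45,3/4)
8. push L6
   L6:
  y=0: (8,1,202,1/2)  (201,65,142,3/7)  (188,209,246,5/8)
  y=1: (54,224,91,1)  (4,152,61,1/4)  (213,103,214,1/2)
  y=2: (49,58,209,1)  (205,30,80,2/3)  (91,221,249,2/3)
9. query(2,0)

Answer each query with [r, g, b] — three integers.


query (2,2) [L1,L2,L3] — begin 0,0,0
after L1 α=0: [0, 0, 0]
after L2 α=1/2: [193/2, 233/2, 88]
after L3 α=1/2: [387/4, 551/4, 101/2]
rounded: [97, 138, 50]

(2,1) stack=L1,L2,L3,L4; from [0,0,0]:
+L1 (α=1/2) → [137/2, 9, 235/2]
+L2 (α=1/6) → [273/4, 35, 517/4]
+L3 (α=1/2) → [577/8, 79/2, 745/8]
+L4 (α=4/7) → [2403/56, 269/14, 3515/56]
= [43, 19, 63]

at x=2,y=0 over L1,L2,L3,L4,L5,L6:
after L1 α=1/3: [80, 151/3, 14/3]
after L2 α=2/5: [736/5, 579/5, 432/5]
after L3 α=1/2: [458/5, 1339/10, 436/5]
after L4 α=1/2: [529/5, 3519/20, 818/5]
after L5 α=3/5: [2903/25, 7059/50, 2116/25]
after L6 α=5/8: [32209/200, 73427/400, 18549/100]
= [161, 184, 185]


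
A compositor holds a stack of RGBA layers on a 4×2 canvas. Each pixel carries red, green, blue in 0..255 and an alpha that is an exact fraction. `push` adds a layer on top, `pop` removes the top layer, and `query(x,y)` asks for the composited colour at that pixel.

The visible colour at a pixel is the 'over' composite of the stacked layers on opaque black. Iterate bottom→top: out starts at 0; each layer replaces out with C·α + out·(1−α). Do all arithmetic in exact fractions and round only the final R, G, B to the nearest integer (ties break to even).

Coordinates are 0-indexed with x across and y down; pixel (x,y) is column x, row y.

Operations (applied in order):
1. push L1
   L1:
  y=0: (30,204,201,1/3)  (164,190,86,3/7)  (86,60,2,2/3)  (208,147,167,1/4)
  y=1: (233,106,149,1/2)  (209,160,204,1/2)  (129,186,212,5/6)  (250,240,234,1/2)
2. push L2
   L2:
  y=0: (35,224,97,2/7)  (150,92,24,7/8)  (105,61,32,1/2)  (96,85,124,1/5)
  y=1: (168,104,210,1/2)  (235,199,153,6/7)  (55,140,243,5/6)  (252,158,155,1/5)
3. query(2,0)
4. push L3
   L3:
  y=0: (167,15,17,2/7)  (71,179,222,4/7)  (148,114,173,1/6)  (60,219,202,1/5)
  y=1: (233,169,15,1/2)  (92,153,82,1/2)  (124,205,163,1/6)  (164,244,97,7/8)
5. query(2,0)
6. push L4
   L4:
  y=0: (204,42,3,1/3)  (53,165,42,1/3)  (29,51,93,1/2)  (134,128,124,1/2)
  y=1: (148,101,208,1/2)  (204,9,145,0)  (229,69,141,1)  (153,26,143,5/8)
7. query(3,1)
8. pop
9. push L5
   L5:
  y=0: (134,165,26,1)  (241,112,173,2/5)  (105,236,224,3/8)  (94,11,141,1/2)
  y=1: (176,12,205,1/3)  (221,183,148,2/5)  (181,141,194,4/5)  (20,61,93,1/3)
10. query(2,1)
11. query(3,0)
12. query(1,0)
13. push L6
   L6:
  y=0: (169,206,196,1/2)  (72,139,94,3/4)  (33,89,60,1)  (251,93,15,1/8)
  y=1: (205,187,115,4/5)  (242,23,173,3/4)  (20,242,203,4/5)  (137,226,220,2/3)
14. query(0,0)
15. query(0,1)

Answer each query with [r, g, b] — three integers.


(2,0) stack=L1,L2; from [0,0,0]:
+L1 (α=2/3) → [172/3, 40, 4/3]
+L2 (α=1/2) → [487/6, 101/2, 50/3]
= [81, 50, 17]

at x=2,y=0 over L1,L2,L3:
+L1 (α=2/3) → [172/3, 40, 4/3]
+L2 (α=1/2) → [487/6, 101/2, 50/3]
+L3 (α=1/6) → [3323/36, 733/12, 769/18]
rounded: [92, 61, 43]

at x=3,y=1 over L1,L2,L3,L4:
after L1 α=1/2: [125, 120, 117]
after L2 α=1/5: [752/5, 638/5, 623/5]
after L3 α=7/8: [1623/10, 4589/20, 2009/20]
after L4 α=5/8: [12519/80, 16367/160, 20327/160]
→ [156, 102, 127]

query (2,1) [L1,L2,L3,L5] — begin 0,0,0
after L1 α=5/6: [215/2, 155, 530/3]
after L2 α=5/6: [255/4, 285/2, 4175/18]
after L3 α=1/6: [1771/24, 1835/12, 23809/108]
after L5 α=4/5: [19147/120, 8603/60, 107617/540]
= [160, 143, 199]

(3,0) stack=L1,L2,L3,L5; from [0,0,0]:
+L1 (α=1/4) → [52, 147/4, 167/4]
+L2 (α=1/5) → [304/5, 232/5, 291/5]
+L3 (α=1/5) → [1516/25, 2023/25, 2174/25]
+L5 (α=1/2) → [1933/25, 1149/25, 5699/50]
= [77, 46, 114]

at x=1,y=0 over L1,L2,L3,L5:
after L1 α=3/7: [492/7, 570/7, 258/7]
after L2 α=7/8: [3921/28, 2539/28, 717/28]
after L3 α=4/7: [19715/196, 27665/196, 27015/196]
after L5 α=2/5: [153617/980, 126899/980, 148861/980]
rounded: [157, 129, 152]

(0,0) stack=L1,L2,L3,L5,L6; from [0,0,0]:
L1 α=1/3: [10, 68, 67]
L2 α=2/7: [120/7, 788/7, 529/7]
L3 α=2/7: [2938/49, 4150/49, 2883/49]
L5 α=1: [134, 165, 26]
L6 α=1/2: [303/2, 371/2, 111]
= [152, 186, 111]

(0,1) stack=L1,L2,L3,L5,L6; from [0,0,0]:
+L1 (α=1/2) → [233/2, 53, 149/2]
+L2 (α=1/2) → [569/4, 157/2, 569/4]
+L3 (α=1/2) → [1501/8, 495/4, 629/8]
+L5 (α=1/3) → [735/4, 173/2, 483/4]
+L6 (α=4/5) → [803/4, 1669/10, 2323/20]
→ [201, 167, 116]


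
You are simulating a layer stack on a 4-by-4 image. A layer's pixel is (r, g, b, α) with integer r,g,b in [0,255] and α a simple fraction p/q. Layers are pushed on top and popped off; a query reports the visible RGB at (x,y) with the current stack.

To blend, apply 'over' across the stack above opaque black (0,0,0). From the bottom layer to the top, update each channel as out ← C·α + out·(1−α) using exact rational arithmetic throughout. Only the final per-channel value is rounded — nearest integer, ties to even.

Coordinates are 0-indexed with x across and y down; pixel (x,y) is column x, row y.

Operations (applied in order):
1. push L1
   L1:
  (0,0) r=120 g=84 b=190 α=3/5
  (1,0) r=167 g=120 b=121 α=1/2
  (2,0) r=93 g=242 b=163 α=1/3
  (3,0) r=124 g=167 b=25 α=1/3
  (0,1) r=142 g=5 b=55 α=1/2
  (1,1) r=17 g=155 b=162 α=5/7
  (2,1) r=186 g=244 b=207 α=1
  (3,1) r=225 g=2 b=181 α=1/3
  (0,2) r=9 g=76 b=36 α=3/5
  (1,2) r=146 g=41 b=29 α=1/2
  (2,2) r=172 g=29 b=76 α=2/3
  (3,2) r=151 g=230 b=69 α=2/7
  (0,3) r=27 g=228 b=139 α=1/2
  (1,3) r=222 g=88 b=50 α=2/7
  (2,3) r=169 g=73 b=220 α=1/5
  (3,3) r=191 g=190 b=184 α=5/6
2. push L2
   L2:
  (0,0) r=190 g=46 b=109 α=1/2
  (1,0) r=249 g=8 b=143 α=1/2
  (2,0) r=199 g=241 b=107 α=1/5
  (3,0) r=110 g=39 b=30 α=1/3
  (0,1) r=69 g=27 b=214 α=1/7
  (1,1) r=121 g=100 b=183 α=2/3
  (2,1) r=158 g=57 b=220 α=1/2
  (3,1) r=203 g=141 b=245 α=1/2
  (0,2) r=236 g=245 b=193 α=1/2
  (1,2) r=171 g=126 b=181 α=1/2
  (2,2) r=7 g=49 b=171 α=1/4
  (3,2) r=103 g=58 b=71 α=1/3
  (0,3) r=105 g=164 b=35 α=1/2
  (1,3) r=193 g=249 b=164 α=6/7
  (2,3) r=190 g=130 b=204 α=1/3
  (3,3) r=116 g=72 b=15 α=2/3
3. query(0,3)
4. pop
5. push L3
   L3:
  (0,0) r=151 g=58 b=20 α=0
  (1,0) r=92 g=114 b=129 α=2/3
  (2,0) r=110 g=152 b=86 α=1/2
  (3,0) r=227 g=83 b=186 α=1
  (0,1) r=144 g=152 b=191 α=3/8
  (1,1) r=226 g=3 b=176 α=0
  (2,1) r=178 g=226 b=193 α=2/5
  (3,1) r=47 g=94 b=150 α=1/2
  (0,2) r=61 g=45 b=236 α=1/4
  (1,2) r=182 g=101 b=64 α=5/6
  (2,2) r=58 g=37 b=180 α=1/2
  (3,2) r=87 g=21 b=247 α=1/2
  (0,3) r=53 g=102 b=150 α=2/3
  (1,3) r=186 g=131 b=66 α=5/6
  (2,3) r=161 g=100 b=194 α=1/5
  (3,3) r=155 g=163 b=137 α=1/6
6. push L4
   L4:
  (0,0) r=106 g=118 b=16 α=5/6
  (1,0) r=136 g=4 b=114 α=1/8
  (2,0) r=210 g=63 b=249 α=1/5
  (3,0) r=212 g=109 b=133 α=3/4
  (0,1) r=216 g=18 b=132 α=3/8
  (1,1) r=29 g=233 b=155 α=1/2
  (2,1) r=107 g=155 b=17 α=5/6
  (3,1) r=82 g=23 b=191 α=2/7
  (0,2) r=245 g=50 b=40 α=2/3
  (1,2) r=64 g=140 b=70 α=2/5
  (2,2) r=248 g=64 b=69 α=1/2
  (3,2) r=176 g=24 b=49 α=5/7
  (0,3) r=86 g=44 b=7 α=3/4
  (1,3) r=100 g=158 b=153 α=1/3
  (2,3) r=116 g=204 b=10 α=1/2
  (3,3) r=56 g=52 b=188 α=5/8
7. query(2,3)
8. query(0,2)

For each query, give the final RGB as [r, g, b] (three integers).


query (0,3) [L1,L2] — begin 0,0,0
after L1 α=1/2: [27/2, 114, 139/2]
after L2 α=1/2: [237/4, 139, 209/4]
rounded: [59, 139, 52]

at x=2,y=3 over L1,L3,L4:
L1 α=1/5: [169/5, 73/5, 44]
L3 α=1/5: [1481/25, 792/25, 74]
L4 α=1/2: [4381/50, 2946/25, 42]
rounded: [88, 118, 42]

query (0,2) [L1,L3,L4] — begin 0,0,0
after L1 α=3/5: [27/5, 228/5, 108/5]
after L3 α=1/4: [193/10, 909/20, 376/5]
after L4 α=2/3: [5093/30, 2909/60, 776/15]
rounded: [170, 48, 52]


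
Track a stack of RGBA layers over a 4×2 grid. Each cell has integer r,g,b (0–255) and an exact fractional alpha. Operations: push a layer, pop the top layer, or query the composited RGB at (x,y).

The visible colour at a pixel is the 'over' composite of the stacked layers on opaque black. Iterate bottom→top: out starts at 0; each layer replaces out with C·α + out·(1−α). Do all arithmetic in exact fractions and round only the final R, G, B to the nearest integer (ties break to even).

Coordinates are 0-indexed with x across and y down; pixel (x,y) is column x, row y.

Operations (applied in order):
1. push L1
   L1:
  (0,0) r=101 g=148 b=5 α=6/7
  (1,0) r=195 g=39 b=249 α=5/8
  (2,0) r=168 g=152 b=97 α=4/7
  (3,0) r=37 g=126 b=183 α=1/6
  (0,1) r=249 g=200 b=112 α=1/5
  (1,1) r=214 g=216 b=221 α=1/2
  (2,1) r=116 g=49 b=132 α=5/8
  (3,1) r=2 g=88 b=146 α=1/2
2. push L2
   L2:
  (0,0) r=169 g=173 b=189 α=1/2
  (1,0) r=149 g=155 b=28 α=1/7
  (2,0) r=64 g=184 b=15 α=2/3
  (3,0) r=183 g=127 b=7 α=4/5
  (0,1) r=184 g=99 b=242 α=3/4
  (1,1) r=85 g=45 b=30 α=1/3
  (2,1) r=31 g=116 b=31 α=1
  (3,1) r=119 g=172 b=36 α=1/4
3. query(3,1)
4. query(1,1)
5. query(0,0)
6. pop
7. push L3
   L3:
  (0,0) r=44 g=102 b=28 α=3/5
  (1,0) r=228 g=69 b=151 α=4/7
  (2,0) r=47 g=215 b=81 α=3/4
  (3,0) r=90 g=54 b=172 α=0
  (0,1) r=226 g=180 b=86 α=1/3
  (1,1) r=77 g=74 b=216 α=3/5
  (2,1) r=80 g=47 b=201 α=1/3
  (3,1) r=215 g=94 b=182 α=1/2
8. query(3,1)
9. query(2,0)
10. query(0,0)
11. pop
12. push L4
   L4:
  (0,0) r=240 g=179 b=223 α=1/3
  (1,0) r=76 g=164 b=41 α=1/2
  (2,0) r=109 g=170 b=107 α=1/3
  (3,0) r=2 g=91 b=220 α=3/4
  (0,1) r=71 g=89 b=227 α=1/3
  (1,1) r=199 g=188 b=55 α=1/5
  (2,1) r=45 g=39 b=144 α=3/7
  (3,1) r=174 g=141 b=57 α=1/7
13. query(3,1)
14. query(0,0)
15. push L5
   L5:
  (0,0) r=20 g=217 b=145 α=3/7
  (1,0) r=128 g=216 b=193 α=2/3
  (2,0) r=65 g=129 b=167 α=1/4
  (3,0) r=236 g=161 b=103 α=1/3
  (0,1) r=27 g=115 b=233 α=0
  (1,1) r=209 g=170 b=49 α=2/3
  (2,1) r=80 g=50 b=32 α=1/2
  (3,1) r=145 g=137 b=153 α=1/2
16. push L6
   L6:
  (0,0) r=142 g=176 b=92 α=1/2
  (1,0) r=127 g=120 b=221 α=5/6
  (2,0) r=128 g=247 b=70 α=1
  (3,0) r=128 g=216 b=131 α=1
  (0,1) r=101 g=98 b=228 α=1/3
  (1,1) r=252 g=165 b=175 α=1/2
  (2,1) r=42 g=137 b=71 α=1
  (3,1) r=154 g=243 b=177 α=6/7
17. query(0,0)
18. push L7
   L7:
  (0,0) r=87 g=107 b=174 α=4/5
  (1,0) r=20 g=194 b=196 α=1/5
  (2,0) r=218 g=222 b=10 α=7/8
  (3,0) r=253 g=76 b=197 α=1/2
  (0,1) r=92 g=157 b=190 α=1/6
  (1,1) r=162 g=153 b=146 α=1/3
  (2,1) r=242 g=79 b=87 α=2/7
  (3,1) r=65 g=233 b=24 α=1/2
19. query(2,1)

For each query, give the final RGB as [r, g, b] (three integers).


query (3,1) [L1,L2] — begin 0,0,0
after L1 α=1/2: [1, 44, 73]
after L2 α=1/4: [61/2, 76, 255/4]
rounded: [30, 76, 64]

query (1,1) [L1,L2] — begin 0,0,0
L1 α=1/2: [107, 108, 221/2]
L2 α=1/3: [299/3, 87, 251/3]
= [100, 87, 84]

(0,0) stack=L1,L2; from [0,0,0]:
after L1 α=6/7: [606/7, 888/7, 30/7]
after L2 α=1/2: [1789/14, 2099/14, 1353/14]
→ [128, 150, 97]

query (3,1) [L1,L3] — begin 0,0,0
+L1 (α=1/2) → [1, 44, 73]
+L3 (α=1/2) → [108, 69, 255/2]
rounded: [108, 69, 128]

(2,0) stack=L1,L3; from [0,0,0]:
after L1 α=4/7: [96, 608/7, 388/7]
after L3 α=3/4: [237/4, 5123/28, 2089/28]
rounded: [59, 183, 75]

at x=0,y=0 over L1,L3:
after L1 α=6/7: [606/7, 888/7, 30/7]
after L3 α=3/5: [2136/35, 3918/35, 648/35]
rounded: [61, 112, 19]

(3,1) stack=L1,L4; from [0,0,0]:
L1 α=1/2: [1, 44, 73]
L4 α=1/7: [180/7, 405/7, 495/7]
= [26, 58, 71]

at x=0,y=0 over L1,L4:
+L1 (α=6/7) → [606/7, 888/7, 30/7]
+L4 (α=1/3) → [964/7, 3029/21, 1621/21]
rounded: [138, 144, 77]

at x=0,y=0 over L1,L4,L5,L6:
+L1 (α=6/7) → [606/7, 888/7, 30/7]
+L4 (α=1/3) → [964/7, 3029/21, 1621/21]
+L5 (α=3/7) → [4276/49, 25787/147, 15619/147]
+L6 (α=1/2) → [5617/49, 51659/294, 29143/294]
= [115, 176, 99]

at x=2,y=1 over L1,L4,L5,L6,L7:
+L1 (α=5/8) → [145/2, 245/8, 165/2]
+L4 (α=3/7) → [425/7, 479/14, 762/7]
+L5 (α=1/2) → [985/14, 1179/28, 493/7]
+L6 (α=1) → [42, 137, 71]
+L7 (α=2/7) → [694/7, 843/7, 529/7]
rounded: [99, 120, 76]


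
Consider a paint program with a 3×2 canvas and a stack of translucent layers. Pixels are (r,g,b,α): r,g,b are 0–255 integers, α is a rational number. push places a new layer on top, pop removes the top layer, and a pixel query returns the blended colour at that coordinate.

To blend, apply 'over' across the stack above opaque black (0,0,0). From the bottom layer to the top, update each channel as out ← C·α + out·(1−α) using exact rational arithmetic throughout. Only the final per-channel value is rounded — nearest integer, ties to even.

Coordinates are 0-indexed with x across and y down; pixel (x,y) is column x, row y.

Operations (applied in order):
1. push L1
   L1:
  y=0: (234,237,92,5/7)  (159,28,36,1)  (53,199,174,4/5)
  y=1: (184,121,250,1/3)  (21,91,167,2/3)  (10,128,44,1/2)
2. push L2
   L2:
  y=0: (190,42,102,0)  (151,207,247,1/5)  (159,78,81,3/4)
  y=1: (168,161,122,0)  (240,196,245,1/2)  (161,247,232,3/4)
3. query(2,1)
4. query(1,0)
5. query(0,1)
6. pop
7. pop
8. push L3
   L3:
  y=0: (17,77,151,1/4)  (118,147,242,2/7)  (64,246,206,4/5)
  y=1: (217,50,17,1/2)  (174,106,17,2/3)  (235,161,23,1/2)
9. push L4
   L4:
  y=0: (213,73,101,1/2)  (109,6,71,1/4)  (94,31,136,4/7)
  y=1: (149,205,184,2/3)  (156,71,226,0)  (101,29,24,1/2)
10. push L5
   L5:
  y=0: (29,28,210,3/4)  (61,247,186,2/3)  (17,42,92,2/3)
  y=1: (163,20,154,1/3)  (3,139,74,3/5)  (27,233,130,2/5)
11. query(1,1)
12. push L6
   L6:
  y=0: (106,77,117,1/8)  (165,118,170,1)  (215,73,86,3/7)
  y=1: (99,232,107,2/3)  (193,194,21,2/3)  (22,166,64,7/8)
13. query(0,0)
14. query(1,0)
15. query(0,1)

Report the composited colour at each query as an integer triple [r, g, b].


(2,1) stack=L1,L2; from [0,0,0]:
L1 α=1/2: [5, 64, 22]
L2 α=3/4: [122, 805/4, 359/2]
= [122, 201, 180]

at x=1,y=0 over L1,L2:
after L1 α=1: [159, 28, 36]
after L2 α=1/5: [787/5, 319/5, 391/5]
= [157, 64, 78]

(0,1) stack=L1,L2; from [0,0,0]:
L1 α=1/3: [184/3, 121/3, 250/3]
L2 α=0: [184/3, 121/3, 250/3]
= [61, 40, 83]

(1,1) stack=L3,L4,L5; from [0,0,0]:
L3 α=2/3: [116, 212/3, 34/3]
L4 α=0: [116, 212/3, 34/3]
L5 α=3/5: [241/5, 335/3, 734/15]
rounded: [48, 112, 49]

query (0,0) [L3,L4,L5,L6] — begin 0,0,0
L3 α=1/4: [17/4, 77/4, 151/4]
L4 α=1/2: [869/8, 369/8, 555/8]
L5 α=3/4: [1565/32, 1041/32, 5595/32]
L6 α=1/8: [14347/256, 9751/256, 42909/256]
= [56, 38, 168]

at x=1,y=0 over L3,L4,L5,L6:
+L3 (α=2/7) → [236/7, 42, 484/7]
+L4 (α=1/4) → [1471/28, 33, 1949/28]
+L5 (α=2/3) → [1629/28, 527/3, 12365/84]
+L6 (α=1) → [165, 118, 170]
→ [165, 118, 170]

at x=0,y=1 over L3,L4,L5,L6:
+L3 (α=1/2) → [217/2, 25, 17/2]
+L4 (α=2/3) → [271/2, 145, 251/2]
+L5 (α=1/3) → [434/3, 310/3, 135]
+L6 (α=2/3) → [1028/9, 1702/9, 349/3]
→ [114, 189, 116]


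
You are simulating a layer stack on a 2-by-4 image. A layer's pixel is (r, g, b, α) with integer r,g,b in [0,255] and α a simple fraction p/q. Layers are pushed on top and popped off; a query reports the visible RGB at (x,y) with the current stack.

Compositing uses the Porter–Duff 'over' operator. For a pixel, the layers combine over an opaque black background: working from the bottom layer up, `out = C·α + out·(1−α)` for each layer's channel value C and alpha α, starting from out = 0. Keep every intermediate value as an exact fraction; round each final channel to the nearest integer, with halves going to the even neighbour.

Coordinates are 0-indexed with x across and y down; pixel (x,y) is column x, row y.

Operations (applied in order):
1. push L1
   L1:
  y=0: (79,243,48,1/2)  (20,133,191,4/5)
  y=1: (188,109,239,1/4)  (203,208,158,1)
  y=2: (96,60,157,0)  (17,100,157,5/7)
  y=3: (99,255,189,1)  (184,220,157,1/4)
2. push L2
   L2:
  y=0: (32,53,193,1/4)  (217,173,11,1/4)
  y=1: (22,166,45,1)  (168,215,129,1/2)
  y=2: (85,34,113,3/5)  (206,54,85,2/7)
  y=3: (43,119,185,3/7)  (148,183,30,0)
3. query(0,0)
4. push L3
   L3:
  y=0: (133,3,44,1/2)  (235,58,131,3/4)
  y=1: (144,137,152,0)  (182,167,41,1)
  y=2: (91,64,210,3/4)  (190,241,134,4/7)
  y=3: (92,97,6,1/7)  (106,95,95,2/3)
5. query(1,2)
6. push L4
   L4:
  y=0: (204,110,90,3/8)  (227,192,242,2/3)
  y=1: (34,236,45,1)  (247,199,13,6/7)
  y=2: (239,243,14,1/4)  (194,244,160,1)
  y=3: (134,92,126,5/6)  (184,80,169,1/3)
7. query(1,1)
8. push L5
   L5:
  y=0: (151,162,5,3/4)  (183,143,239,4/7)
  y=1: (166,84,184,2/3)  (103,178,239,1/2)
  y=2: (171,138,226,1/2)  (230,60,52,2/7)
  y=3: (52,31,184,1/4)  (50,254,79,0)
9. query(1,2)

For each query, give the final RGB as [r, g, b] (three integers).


query (0,0) [L1,L2] — begin 0,0,0
after L1 α=1/2: [79/2, 243/2, 24]
after L2 α=1/4: [301/8, 835/8, 265/4]
rounded: [38, 104, 66]

(1,2) stack=L1,L2,L3; from [0,0,0]:
L1 α=5/7: [85/7, 500/7, 785/7]
L2 α=2/7: [3309/49, 3256/49, 5115/49]
L3 α=4/7: [47167/343, 57004/343, 41609/343]
→ [138, 166, 121]

(1,1) stack=L1,L2,L3,L4; from [0,0,0]:
after L1 α=1: [203, 208, 158]
after L2 α=1/2: [371/2, 423/2, 287/2]
after L3 α=1: [182, 167, 41]
after L4 α=6/7: [1664/7, 1361/7, 17]
→ [238, 194, 17]

query (1,2) [L1,L2,L3,L4,L5] — begin 0,0,0
+L1 (α=5/7) → [85/7, 500/7, 785/7]
+L2 (α=2/7) → [3309/49, 3256/49, 5115/49]
+L3 (α=4/7) → [47167/343, 57004/343, 41609/343]
+L4 (α=1) → [194, 244, 160]
+L5 (α=2/7) → [1430/7, 1340/7, 904/7]
rounded: [204, 191, 129]


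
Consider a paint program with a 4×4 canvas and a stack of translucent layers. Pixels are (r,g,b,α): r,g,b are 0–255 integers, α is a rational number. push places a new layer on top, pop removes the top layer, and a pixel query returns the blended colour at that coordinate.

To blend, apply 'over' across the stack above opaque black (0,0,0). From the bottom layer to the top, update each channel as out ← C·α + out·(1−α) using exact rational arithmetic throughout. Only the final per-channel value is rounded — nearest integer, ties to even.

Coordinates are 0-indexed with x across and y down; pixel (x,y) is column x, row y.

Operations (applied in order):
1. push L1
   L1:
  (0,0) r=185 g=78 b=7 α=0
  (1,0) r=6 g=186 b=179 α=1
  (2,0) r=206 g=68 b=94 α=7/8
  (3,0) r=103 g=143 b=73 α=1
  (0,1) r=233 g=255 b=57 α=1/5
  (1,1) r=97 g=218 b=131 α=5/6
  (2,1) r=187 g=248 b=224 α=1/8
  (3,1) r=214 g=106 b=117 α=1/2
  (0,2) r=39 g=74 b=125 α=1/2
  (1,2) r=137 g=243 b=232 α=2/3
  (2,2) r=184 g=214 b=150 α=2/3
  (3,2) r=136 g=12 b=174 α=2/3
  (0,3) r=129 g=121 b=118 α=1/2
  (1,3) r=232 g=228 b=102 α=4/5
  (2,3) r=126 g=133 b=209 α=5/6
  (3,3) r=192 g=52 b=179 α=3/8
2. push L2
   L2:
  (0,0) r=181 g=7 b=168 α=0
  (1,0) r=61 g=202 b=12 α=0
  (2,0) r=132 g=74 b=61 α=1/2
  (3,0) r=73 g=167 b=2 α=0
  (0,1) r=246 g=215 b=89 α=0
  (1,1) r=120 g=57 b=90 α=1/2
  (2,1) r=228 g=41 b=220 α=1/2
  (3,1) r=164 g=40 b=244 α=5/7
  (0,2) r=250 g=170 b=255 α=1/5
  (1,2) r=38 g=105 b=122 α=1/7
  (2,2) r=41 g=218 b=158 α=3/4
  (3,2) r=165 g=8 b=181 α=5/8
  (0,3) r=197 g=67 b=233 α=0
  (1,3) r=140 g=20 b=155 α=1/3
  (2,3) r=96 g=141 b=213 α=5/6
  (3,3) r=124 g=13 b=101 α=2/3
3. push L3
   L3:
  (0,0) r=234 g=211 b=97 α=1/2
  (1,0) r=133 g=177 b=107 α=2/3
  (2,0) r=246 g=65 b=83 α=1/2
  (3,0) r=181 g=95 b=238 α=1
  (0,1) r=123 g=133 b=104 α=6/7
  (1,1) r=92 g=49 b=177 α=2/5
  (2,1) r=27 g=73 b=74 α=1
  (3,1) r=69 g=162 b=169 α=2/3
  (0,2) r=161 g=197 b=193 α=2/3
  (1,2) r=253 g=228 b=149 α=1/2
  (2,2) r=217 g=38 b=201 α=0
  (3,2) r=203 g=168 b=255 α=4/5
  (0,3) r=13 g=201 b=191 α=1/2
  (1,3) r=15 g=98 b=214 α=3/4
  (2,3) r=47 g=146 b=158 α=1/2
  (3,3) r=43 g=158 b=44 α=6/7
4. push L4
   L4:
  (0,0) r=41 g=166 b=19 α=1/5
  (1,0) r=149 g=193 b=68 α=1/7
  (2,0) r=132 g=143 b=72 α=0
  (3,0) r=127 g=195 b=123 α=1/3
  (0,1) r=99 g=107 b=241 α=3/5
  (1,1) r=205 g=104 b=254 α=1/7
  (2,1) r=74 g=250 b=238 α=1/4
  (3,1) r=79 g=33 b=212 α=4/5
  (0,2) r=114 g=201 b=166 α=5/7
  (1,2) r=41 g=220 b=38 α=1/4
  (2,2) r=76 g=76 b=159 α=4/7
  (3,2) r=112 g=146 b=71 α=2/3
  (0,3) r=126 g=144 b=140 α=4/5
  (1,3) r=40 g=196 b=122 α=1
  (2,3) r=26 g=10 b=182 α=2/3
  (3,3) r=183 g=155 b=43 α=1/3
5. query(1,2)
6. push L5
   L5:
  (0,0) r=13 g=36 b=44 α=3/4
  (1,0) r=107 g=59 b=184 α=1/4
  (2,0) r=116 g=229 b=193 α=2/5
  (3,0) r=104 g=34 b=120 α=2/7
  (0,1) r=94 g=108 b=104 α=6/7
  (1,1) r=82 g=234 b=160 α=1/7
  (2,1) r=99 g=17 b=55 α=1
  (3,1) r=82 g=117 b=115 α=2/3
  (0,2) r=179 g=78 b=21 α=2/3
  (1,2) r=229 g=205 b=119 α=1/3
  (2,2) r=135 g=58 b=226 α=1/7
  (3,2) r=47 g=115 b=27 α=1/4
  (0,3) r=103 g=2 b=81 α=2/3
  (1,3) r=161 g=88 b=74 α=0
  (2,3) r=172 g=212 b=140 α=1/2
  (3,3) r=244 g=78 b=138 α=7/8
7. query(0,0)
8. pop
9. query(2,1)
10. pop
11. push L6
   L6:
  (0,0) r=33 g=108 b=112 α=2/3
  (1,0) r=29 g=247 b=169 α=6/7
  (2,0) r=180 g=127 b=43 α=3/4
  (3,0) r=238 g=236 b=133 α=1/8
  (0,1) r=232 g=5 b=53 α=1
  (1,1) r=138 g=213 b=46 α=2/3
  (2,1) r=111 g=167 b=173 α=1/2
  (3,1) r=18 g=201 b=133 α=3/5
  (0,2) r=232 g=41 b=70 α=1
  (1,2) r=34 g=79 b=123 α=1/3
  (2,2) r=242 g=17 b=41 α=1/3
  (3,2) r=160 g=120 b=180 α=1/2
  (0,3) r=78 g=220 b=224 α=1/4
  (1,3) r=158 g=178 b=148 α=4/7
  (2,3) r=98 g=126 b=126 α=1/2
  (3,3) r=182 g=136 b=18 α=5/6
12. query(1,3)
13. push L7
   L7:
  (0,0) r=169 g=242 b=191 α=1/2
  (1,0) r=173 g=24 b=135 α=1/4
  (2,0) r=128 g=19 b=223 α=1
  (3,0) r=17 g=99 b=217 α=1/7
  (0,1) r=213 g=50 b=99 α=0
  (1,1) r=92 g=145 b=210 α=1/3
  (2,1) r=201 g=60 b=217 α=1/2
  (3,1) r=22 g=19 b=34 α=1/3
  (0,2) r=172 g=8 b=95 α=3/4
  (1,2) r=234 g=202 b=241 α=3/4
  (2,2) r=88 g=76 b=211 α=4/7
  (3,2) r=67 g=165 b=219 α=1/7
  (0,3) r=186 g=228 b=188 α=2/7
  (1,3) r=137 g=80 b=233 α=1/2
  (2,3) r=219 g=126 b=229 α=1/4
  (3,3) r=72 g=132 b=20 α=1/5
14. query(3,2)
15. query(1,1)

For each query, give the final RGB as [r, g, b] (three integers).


query (1,2) [L1,L2,L3,L4] — begin 0,0,0
after L1 α=2/3: [274/3, 162, 464/3]
after L2 α=1/7: [586/7, 1077/7, 150]
after L3 α=1/2: [2357/14, 2673/14, 299/2]
after L4 α=1/4: [7645/56, 11099/56, 973/8]
= [137, 198, 122]

query (0,0) [L1,L2,L3,L4,L5] — begin 0,0,0
L1 α=0: [0, 0, 0]
L2 α=0: [0, 0, 0]
L3 α=1/2: [117, 211/2, 97/2]
L4 α=1/5: [509/5, 588/5, 213/5]
L5 α=3/4: [176/5, 282/5, 873/20]
= [35, 56, 44]

query (2,1) [L1,L2,L3,L4] — begin 0,0,0
L1 α=1/8: [187/8, 31, 28]
L2 α=1/2: [2011/16, 36, 124]
L3 α=1: [27, 73, 74]
L4 α=1/4: [155/4, 469/4, 115]
rounded: [39, 117, 115]

at x=1,y=3 over L1,L2,L3,L6:
+L1 (α=4/5) → [928/5, 912/5, 408/5]
+L2 (α=1/3) → [852/5, 1924/15, 1591/15]
+L3 (α=3/4) → [1077/20, 3167/30, 11221/60]
+L6 (α=4/7) → [15871/140, 10287/70, 23061/140]
= [113, 147, 165]

(3,2) stack=L1,L2,L3,L6,L7; from [0,0,0]:
L1 α=2/3: [272/3, 8, 116]
L2 α=5/8: [1097/8, 8, 1253/8]
L3 α=4/5: [7593/40, 136, 9413/40]
L6 α=1/2: [13993/80, 128, 16613/80]
L7 α=1/7: [44659/280, 933/7, 58599/280]
= [159, 133, 209]

query (1,1) [L1,L2,L3,L6,L7] — begin 0,0,0
L1 α=5/6: [485/6, 545/3, 655/6]
L2 α=1/2: [1205/12, 358/3, 1195/12]
L3 α=2/5: [1941/20, 456/5, 2611/20]
L6 α=2/3: [2487/20, 862/5, 4451/60]
L7 α=1/3: [3407/30, 2449/15, 10751/90]
= [114, 163, 119]


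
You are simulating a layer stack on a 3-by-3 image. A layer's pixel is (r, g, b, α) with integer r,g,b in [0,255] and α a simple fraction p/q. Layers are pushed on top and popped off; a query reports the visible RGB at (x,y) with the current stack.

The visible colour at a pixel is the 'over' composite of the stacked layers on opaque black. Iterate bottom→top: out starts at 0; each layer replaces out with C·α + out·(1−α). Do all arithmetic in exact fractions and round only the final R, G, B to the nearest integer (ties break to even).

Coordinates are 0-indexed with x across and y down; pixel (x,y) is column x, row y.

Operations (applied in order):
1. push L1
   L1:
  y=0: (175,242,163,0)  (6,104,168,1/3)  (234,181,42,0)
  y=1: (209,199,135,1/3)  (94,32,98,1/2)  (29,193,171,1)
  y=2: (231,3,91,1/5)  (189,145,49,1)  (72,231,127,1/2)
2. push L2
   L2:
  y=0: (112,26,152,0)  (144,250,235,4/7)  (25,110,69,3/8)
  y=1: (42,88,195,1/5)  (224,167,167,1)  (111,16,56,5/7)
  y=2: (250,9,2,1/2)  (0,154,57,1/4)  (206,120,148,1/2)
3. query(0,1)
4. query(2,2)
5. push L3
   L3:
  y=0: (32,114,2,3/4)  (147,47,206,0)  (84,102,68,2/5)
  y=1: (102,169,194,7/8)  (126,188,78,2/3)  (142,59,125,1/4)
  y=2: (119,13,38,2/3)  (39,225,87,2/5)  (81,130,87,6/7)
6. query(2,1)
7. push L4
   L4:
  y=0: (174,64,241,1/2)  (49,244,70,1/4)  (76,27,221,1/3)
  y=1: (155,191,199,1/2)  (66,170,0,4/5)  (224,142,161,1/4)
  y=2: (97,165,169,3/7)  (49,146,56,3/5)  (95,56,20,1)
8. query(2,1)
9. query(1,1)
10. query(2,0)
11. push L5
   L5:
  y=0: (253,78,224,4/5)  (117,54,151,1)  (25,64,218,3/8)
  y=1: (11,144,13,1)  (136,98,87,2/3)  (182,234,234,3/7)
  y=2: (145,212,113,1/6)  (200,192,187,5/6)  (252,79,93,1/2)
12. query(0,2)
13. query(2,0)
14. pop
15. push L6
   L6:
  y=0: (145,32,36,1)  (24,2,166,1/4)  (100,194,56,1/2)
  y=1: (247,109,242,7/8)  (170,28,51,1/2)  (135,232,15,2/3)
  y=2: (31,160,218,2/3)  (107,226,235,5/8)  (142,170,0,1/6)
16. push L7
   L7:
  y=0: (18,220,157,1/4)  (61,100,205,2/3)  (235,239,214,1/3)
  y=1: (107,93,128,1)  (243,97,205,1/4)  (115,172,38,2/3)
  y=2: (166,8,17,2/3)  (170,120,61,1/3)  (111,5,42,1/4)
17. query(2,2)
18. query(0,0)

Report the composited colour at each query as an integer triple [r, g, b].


(0,1) stack=L1,L2; from [0,0,0]:
after L1 α=1/3: [209/3, 199/3, 45]
after L2 α=1/5: [962/15, 212/3, 75]
→ [64, 71, 75]

query (2,2) [L1,L2] — begin 0,0,0
+L1 (α=1/2) → [36, 231/2, 127/2]
+L2 (α=1/2) → [121, 471/4, 423/4]
rounded: [121, 118, 106]

(2,1) stack=L1,L2,L3; from [0,0,0]:
+L1 (α=1) → [29, 193, 171]
+L2 (α=5/7) → [613/7, 466/7, 622/7]
+L3 (α=1/4) → [2833/28, 1811/28, 2741/28]
→ [101, 65, 98]

at x=2,y=1 over L1,L2,L3,L4:
+L1 (α=1) → [29, 193, 171]
+L2 (α=5/7) → [613/7, 466/7, 622/7]
+L3 (α=1/4) → [2833/28, 1811/28, 2741/28]
+L4 (α=1/4) → [14771/112, 9409/112, 12731/112]
rounded: [132, 84, 114]

at x=1,y=1 over L1,L2,L3,L4:
after L1 α=1/2: [47, 16, 49]
after L2 α=1: [224, 167, 167]
after L3 α=2/3: [476/3, 181, 323/3]
after L4 α=4/5: [1268/15, 861/5, 323/15]
rounded: [85, 172, 22]

(2,0) stack=L1,L2,L3,L4; from [0,0,0]:
+L1 (α=0) → [0, 0, 0]
+L2 (α=3/8) → [75/8, 165/4, 207/8]
+L3 (α=2/5) → [1569/40, 1311/20, 1709/40]
+L4 (α=1/3) → [3089/60, 527/10, 2043/20]
→ [51, 53, 102]

at x=0,y=2 over L1,L2,L3,L4,L5:
after L1 α=1/5: [231/5, 3/5, 91/5]
after L2 α=1/2: [1481/10, 24/5, 101/10]
after L3 α=2/3: [1287/10, 154/15, 287/10]
after L4 α=3/7: [4029/35, 8041/105, 3109/35]
after L5 α=1/6: [2522/21, 12493/126, 650/7]
= [120, 99, 93]

at x=2,y=0 over L1,L2,L3,L4,L5:
+L1 (α=0) → [0, 0, 0]
+L2 (α=3/8) → [75/8, 165/4, 207/8]
+L3 (α=2/5) → [1569/40, 1311/20, 1709/40]
+L4 (α=1/3) → [3089/60, 527/10, 2043/20]
+L5 (α=3/8) → [3989/96, 911/16, 4659/32]
rounded: [42, 57, 146]

at x=2,y=2 over L1,L2,L3,L4,L6,L7:
after L1 α=1/2: [36, 231/2, 127/2]
after L2 α=1/2: [121, 471/4, 423/4]
after L3 α=6/7: [607/7, 513/4, 2511/28]
after L4 α=1: [95, 56, 20]
after L6 α=1/6: [617/6, 75, 50/3]
after L7 α=1/4: [839/8, 115/2, 23]
rounded: [105, 58, 23]

query (0,0) [L1,L2,L3,L4,L6,L7] — begin 0,0,0
L1 α=0: [0, 0, 0]
L2 α=0: [0, 0, 0]
L3 α=3/4: [24, 171/2, 3/2]
L4 α=1/2: [99, 299/4, 485/4]
L6 α=1: [145, 32, 36]
L7 α=1/4: [453/4, 79, 265/4]
= [113, 79, 66]


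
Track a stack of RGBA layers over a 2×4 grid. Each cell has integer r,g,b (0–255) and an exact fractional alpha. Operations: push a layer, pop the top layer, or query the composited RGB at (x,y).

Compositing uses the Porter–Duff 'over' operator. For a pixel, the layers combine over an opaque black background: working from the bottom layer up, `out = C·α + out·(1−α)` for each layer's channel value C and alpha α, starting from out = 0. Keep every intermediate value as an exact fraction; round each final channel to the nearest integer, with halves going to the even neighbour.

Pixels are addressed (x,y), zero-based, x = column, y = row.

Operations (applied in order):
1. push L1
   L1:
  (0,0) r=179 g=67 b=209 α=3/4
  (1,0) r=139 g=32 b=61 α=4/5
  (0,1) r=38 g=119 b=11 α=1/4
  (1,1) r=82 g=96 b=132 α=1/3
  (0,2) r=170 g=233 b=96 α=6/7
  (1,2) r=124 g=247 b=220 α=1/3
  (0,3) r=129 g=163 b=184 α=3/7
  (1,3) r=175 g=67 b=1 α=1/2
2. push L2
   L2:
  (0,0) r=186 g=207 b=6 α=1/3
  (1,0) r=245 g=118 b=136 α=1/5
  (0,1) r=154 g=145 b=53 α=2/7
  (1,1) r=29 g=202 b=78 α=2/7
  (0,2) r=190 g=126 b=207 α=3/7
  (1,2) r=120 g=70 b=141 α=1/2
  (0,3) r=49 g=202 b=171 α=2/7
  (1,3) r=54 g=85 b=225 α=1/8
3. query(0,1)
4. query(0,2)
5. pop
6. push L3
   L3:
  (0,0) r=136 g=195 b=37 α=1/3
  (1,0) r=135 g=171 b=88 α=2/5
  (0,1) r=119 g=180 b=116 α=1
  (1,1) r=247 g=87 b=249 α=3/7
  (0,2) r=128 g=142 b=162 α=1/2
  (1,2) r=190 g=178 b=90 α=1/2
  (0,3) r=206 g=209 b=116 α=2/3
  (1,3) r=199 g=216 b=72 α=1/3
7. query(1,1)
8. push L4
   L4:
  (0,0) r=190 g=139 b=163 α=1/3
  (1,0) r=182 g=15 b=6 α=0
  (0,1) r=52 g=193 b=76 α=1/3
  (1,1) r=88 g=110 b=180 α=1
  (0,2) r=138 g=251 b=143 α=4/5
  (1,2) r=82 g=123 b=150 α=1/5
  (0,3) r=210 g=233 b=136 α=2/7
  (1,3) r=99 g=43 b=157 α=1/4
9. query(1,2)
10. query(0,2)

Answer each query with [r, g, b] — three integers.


at x=0,y=1 over L1,L2:
after L1 α=1/4: [19/2, 119/4, 11/4]
after L2 α=2/7: [711/14, 1755/28, 479/28]
rounded: [51, 63, 17]

query (0,2) [L1,L2] — begin 0,0,0
L1 α=6/7: [1020/7, 1398/7, 576/7]
L2 α=3/7: [8070/49, 8238/49, 6651/49]
→ [165, 168, 136]

at x=1,y=1 over L1,L3:
+L1 (α=1/3) → [82/3, 32, 44]
+L3 (α=3/7) → [2551/21, 389/7, 923/7]
= [121, 56, 132]

(1,2) stack=L1,L3,L4; from [0,0,0]:
after L1 α=1/3: [124/3, 247/3, 220/3]
after L3 α=1/2: [347/3, 781/6, 245/3]
after L4 α=1/5: [1634/15, 1931/15, 286/3]
= [109, 129, 95]

at x=0,y=2 over L1,L3,L4:
L1 α=6/7: [1020/7, 1398/7, 576/7]
L3 α=1/2: [958/7, 1196/7, 855/7]
L4 α=4/5: [4822/35, 8224/35, 4859/35]
= [138, 235, 139]


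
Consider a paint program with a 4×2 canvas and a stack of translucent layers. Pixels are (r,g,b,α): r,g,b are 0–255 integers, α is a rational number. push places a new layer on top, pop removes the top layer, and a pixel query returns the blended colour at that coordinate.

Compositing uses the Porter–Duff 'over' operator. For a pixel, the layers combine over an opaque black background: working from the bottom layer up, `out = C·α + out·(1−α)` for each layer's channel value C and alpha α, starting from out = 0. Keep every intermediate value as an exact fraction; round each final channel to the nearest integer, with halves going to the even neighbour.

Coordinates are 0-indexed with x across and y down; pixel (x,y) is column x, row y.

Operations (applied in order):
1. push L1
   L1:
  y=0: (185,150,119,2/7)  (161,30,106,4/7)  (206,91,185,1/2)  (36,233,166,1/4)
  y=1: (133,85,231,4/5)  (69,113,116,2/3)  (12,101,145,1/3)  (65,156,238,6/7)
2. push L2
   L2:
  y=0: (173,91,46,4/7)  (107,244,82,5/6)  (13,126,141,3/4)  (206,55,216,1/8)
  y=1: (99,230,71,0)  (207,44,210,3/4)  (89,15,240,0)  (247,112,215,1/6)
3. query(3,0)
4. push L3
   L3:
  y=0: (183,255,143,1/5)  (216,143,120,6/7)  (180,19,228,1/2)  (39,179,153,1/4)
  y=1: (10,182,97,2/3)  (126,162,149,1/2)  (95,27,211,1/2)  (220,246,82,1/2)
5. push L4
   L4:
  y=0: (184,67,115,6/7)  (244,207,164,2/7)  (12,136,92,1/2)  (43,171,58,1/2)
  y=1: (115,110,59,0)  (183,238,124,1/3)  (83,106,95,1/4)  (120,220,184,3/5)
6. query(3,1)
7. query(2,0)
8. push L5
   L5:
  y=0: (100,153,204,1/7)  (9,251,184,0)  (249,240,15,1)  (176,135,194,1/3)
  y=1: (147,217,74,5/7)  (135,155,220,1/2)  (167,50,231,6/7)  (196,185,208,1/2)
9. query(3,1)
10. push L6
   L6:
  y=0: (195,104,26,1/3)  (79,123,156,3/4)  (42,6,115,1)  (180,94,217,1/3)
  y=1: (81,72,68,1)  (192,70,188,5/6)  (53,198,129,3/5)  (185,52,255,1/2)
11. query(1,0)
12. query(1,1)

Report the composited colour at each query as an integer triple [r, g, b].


(3,0) stack=L1,L2; from [0,0,0]:
+L1 (α=1/4) → [9, 233/4, 83/2]
+L2 (α=1/8) → [269/8, 1851/32, 1013/16]
→ [34, 58, 63]

at x=3,y=1 over L1,L2,L3,L4:
+L1 (α=6/7) → [390/7, 936/7, 204]
+L2 (α=1/6) → [3679/42, 2732/21, 1235/6]
+L3 (α=1/2) → [12919/84, 3949/21, 1727/12]
+L4 (α=3/5) → [28039/210, 21758/105, 5039/30]
= [134, 207, 168]

query (2,0) [L1,L2,L3,L4] — begin 0,0,0
+L1 (α=1/2) → [103, 91/2, 185/2]
+L2 (α=3/4) → [71/2, 847/8, 1031/8]
+L3 (α=1/2) → [431/4, 999/16, 2855/16]
+L4 (α=1/2) → [479/8, 3175/32, 4327/32]
→ [60, 99, 135]

at x=3,y=1 over L1,L2,L3,L4,L5:
after L1 α=6/7: [390/7, 936/7, 204]
after L2 α=1/6: [3679/42, 2732/21, 1235/6]
after L3 α=1/2: [12919/84, 3949/21, 1727/12]
after L4 α=3/5: [28039/210, 21758/105, 5039/30]
after L5 α=1/2: [69199/420, 41183/210, 11279/60]
→ [165, 196, 188]

at x=1,y=0 over L1,L2,L3,L4,L5,L6:
+L1 (α=4/7) → [92, 120/7, 424/7]
+L2 (α=5/6) → [209/2, 4330/21, 549/7]
+L3 (α=6/7) → [2801/14, 22348/147, 5589/49]
+L4 (α=2/7) → [20837/98, 172598/1029, 44017/343]
+L5 (α=0) → [20837/98, 172598/1029, 44017/343]
+L6 (α=3/4) → [44063/392, 552299/4116, 204541/1372]
rounded: [112, 134, 149]

(1,1) stack=L1,L2,L3,L4,L5,L6; from [0,0,0]:
after L1 α=2/3: [46, 226/3, 232/3]
after L2 α=3/4: [667/4, 311/6, 1061/6]
after L3 α=1/2: [1171/8, 1283/12, 1955/12]
after L4 α=1/3: [1903/12, 2711/18, 2699/18]
after L5 α=1/2: [3523/24, 5501/36, 6659/36]
after L6 α=5/6: [26563/144, 18101/216, 40499/216]
= [184, 84, 187]


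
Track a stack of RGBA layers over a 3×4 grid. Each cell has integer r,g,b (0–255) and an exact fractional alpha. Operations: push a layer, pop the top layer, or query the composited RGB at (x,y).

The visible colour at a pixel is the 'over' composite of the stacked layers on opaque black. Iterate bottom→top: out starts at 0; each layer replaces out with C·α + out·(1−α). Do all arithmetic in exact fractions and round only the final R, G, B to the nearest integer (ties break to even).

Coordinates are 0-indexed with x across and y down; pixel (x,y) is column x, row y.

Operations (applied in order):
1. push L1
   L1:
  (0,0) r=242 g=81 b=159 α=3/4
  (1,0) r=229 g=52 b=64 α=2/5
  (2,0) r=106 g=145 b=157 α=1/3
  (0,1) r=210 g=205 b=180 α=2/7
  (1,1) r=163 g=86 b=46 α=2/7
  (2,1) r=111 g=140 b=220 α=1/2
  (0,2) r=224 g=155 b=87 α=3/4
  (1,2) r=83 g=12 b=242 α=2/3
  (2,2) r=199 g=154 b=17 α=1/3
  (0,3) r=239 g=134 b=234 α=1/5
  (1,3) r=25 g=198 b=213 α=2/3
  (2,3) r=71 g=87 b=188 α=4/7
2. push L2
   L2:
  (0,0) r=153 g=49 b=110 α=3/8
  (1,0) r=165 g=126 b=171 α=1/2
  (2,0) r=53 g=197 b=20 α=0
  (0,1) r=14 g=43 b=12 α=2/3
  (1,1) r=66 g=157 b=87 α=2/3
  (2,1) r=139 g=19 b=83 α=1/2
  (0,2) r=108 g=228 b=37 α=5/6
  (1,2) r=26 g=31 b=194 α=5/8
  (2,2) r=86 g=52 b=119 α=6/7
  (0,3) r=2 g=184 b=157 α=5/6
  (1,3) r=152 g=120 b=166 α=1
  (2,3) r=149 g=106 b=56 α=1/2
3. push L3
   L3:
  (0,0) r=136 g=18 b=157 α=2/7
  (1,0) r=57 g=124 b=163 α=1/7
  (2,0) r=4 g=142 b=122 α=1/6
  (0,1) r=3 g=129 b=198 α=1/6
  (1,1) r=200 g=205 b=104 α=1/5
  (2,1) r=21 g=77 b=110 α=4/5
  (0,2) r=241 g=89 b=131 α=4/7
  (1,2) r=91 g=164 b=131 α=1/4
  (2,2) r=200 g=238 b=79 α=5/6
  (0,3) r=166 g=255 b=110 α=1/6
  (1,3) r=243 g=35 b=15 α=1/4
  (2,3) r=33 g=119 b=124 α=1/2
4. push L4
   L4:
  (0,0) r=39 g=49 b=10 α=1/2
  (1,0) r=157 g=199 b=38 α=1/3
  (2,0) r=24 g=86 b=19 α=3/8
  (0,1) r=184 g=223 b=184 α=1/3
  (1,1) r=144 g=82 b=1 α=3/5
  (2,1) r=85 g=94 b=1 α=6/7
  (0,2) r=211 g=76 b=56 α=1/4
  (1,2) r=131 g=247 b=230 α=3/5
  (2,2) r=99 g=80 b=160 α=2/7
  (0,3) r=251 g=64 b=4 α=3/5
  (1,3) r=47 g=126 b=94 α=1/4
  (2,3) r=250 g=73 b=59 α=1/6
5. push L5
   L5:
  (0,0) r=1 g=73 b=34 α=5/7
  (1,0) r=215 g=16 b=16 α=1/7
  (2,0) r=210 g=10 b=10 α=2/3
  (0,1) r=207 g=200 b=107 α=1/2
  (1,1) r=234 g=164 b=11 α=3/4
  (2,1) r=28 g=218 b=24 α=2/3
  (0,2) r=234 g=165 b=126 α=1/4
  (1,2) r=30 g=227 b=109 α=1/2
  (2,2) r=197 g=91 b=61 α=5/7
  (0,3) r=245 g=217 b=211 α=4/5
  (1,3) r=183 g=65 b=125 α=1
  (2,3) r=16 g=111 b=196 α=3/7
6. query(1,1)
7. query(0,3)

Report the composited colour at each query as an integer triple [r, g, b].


at x=1,y=1 over L1,L2,L3,L4,L5:
+L1 (α=2/7) → [326/7, 172/7, 92/7]
+L2 (α=2/3) → [1250/21, 790/7, 1310/21]
+L3 (α=1/5) → [1840/21, 919/7, 7424/105]
+L4 (α=3/5) → [12752/105, 712/7, 15163/525]
+L5 (α=3/4) → [43231/210, 1039/7, 8122/525]
= [206, 148, 15]

(0,3) stack=L1,L2,L3,L4,L5; from [0,0,0]:
+L1 (α=1/5) → [239/5, 134/5, 234/5]
+L2 (α=5/6) → [289/30, 789/5, 4159/30]
+L3 (α=1/6) → [1285/36, 174, 4819/36]
+L4 (α=3/5) → [14839/90, 108, 1007/18]
+L5 (α=4/5) → [103039/450, 976/5, 16199/90]
= [229, 195, 180]


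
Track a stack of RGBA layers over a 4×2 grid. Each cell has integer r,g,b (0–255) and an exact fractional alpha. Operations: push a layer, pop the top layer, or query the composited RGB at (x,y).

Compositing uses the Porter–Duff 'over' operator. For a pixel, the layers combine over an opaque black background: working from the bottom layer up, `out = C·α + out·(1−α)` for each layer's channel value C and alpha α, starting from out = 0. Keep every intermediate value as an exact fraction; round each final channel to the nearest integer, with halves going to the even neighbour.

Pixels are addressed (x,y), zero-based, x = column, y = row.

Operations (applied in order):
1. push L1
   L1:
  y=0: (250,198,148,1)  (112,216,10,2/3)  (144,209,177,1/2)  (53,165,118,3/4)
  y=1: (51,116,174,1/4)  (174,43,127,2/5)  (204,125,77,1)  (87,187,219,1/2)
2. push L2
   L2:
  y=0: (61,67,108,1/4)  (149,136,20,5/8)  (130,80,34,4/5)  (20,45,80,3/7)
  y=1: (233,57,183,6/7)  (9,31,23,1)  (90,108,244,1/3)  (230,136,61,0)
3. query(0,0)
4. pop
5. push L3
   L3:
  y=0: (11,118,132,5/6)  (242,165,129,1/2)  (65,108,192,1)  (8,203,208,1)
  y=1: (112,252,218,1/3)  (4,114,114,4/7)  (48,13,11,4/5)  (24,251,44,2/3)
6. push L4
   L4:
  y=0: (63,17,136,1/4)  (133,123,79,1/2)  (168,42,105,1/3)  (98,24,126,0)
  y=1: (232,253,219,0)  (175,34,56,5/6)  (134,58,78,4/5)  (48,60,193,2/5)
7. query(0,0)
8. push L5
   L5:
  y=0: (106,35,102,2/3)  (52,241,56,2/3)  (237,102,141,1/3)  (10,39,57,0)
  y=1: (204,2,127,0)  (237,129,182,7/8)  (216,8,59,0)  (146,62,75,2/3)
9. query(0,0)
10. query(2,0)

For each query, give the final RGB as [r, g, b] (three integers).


query (0,0) [L1,L2] — begin 0,0,0
L1 α=1: [250, 198, 148]
L2 α=1/4: [811/4, 661/4, 138]
→ [203, 165, 138]

(0,0) stack=L1,L3,L4; from [0,0,0]:
+L1 (α=1) → [250, 198, 148]
+L3 (α=5/6) → [305/6, 394/3, 404/3]
+L4 (α=1/4) → [431/8, 411/4, 135]
→ [54, 103, 135]

query (0,0) [L1,L3,L4,L5] — begin 0,0,0
after L1 α=1: [250, 198, 148]
after L3 α=5/6: [305/6, 394/3, 404/3]
after L4 α=1/4: [431/8, 411/4, 135]
after L5 α=2/3: [709/8, 691/12, 113]
rounded: [89, 58, 113]

query (2,0) [L1,L3,L4,L5] — begin 0,0,0
L1 α=1/2: [72, 209/2, 177/2]
L3 α=1: [65, 108, 192]
L4 α=1/3: [298/3, 86, 163]
L5 α=1/3: [1307/9, 274/3, 467/3]
= [145, 91, 156]
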